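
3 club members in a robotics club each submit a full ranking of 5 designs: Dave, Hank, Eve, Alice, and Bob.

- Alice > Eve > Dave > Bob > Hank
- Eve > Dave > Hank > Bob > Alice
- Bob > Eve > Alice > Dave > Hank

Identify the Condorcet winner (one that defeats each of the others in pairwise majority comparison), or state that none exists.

Eve

Head-to-head results (3 voters total):
Dave vs Hank: Dave wins 3–0.
Dave vs Eve: Eve wins 3–0.
Dave vs Alice: Alice wins 2–1.
Dave vs Bob: Dave wins 2–1.
Hank vs Eve: Eve wins 3–0.
Hank vs Alice: Alice wins 2–1.
Hank vs Bob: Bob wins 2–1.
Eve vs Alice: Eve wins 2–1.
Eve vs Bob: Eve wins 2–1.
Alice vs Bob: Bob wins 2–1.
Eve beats each rival — Dave (3–0), Hank (3–0), Alice (2–1), Bob (2–1) — so Eve is the Condorcet winner.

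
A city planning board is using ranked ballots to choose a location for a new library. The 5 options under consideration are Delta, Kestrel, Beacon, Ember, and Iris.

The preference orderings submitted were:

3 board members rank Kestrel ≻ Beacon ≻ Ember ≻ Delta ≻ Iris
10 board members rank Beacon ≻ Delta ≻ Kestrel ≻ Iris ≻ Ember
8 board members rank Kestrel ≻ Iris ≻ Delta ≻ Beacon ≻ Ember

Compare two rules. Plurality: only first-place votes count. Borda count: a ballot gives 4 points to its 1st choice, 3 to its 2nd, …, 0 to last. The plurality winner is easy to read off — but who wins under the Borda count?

Plurality first-place counts: Delta 0, Kestrel 11, Beacon 10, Ember 0, Iris 0 → Kestrel.
Borda totals: Delta 49, Kestrel 64, Beacon 57, Ember 6, Iris 34 → Kestrel.

Kestrel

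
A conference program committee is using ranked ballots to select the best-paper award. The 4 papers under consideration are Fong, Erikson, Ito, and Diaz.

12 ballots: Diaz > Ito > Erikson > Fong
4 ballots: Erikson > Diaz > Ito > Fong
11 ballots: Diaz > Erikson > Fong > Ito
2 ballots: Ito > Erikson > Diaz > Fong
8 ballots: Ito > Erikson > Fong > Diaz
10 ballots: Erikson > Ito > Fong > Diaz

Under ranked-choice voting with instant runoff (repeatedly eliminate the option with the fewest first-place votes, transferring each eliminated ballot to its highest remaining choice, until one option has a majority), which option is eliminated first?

Fong

Round 1: Diaz 23, Erikson 14, Ito 10, Fong 0. Fong has the fewest and is eliminated.
Round 2: Diaz 23, Erikson 14, Ito 10. Ito has the fewest and is eliminated.
Round 3: Erikson 24, Diaz 23. Erikson has a majority.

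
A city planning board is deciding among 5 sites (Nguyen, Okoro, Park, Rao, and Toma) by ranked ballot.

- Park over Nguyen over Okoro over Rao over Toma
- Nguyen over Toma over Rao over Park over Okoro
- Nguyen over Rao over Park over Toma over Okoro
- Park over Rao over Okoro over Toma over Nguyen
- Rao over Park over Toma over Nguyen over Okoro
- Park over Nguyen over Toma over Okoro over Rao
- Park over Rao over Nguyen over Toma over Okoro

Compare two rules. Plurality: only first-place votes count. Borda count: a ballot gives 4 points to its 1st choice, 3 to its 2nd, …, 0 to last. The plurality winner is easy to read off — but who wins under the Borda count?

Park

Plurality first-place counts: Nguyen 2, Okoro 0, Park 4, Rao 1, Toma 0 → Park.
Borda totals: Nguyen 17, Okoro 5, Park 22, Rao 16, Toma 10 → Park.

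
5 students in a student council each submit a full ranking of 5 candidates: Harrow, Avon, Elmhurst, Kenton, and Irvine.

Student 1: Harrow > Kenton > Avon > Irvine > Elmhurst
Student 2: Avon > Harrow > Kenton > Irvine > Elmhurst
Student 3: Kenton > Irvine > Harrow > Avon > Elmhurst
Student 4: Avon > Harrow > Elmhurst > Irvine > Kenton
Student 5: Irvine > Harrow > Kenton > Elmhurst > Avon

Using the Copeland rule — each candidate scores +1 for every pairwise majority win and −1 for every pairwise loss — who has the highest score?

Harrow

Pairwise results:
  Harrow vs Avon: Harrow wins 3–2.
  Harrow vs Elmhurst: Harrow wins 5–0.
  Harrow vs Kenton: Harrow wins 4–1.
  Harrow vs Irvine: Harrow wins 3–2.
  Avon vs Elmhurst: Avon wins 4–1.
  Avon vs Kenton: Kenton wins 3–2.
  Avon vs Irvine: Avon wins 3–2.
  Elmhurst vs Kenton: Kenton wins 4–1.
  Elmhurst vs Irvine: Irvine wins 4–1.
  Kenton vs Irvine: Kenton wins 3–2.
Copeland scores (wins − losses):
  Harrow: 4 − 0 = 4
  Avon: 2 − 2 = 0
  Elmhurst: 0 − 4 = -4
  Kenton: 3 − 1 = 2
  Irvine: 1 − 3 = -2
Harrow has the best Copeland score.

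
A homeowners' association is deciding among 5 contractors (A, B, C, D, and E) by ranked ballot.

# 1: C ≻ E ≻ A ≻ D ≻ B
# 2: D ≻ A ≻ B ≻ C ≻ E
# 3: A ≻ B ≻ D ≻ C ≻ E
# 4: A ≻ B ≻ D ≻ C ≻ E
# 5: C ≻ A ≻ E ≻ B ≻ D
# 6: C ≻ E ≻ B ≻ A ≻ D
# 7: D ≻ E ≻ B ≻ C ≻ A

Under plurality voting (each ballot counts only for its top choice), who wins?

First-place vote totals:
  A: 2
  B: 0
  C: 3
  D: 2
  E: 0
C has the most first-place votes.

C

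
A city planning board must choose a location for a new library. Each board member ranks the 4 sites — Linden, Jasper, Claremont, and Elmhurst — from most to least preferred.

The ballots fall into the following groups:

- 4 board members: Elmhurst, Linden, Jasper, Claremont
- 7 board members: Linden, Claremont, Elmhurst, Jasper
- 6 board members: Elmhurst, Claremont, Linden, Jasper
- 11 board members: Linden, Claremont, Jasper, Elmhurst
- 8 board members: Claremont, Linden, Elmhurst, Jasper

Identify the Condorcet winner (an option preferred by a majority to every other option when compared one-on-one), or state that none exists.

Head-to-head results (36 voters total):
Linden vs Jasper: Linden wins 36–0.
Linden vs Claremont: Linden wins 22–14.
Linden vs Elmhurst: Linden wins 26–10.
Jasper vs Claremont: Claremont wins 32–4.
Jasper vs Elmhurst: Elmhurst wins 25–11.
Claremont vs Elmhurst: Claremont wins 26–10.
Linden beats each rival — Jasper (36–0), Claremont (22–14), Elmhurst (26–10) — so Linden is the Condorcet winner.

Linden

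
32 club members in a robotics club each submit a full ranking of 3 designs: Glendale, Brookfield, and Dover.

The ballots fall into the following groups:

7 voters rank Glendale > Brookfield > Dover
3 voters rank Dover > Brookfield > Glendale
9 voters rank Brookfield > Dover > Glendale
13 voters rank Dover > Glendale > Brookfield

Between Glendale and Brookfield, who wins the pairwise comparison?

Ballots ranking Glendale above Brookfield: 7+13 = 20.
Ballots ranking Brookfield above Glendale: 3+9 = 12.
Glendale wins the head-to-head, 20–12.

Glendale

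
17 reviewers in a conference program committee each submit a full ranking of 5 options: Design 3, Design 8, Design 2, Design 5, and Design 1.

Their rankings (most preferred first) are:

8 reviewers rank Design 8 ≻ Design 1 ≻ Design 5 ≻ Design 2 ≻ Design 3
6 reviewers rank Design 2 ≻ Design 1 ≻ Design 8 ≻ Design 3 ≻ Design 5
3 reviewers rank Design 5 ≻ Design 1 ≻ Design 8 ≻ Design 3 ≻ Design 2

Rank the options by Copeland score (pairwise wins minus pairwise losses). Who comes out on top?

Design 1

Pairwise results:
  Design 3 vs Design 8: Design 8 wins 17–0.
  Design 3 vs Design 2: Design 2 wins 14–3.
  Design 3 vs Design 5: Design 5 wins 11–6.
  Design 3 vs Design 1: Design 1 wins 17–0.
  Design 8 vs Design 2: Design 8 wins 11–6.
  Design 8 vs Design 5: Design 8 wins 14–3.
  Design 8 vs Design 1: Design 1 wins 9–8.
  Design 2 vs Design 5: Design 5 wins 11–6.
  Design 2 vs Design 1: Design 1 wins 11–6.
  Design 5 vs Design 1: Design 1 wins 14–3.
Copeland scores (wins − losses):
  Design 3: 0 − 4 = -4
  Design 8: 3 − 1 = 2
  Design 2: 1 − 3 = -2
  Design 5: 2 − 2 = 0
  Design 1: 4 − 0 = 4
Design 1 has the best Copeland score.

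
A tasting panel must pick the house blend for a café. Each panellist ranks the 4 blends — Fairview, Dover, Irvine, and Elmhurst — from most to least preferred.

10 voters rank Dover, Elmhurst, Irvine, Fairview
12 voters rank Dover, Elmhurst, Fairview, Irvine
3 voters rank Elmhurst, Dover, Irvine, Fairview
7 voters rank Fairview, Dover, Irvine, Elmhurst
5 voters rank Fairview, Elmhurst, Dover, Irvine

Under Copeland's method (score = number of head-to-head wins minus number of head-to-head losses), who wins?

Pairwise results:
  Fairview vs Dover: Dover wins 25–12.
  Fairview vs Irvine: Fairview wins 24–13.
  Fairview vs Elmhurst: Elmhurst wins 25–12.
  Dover vs Irvine: Dover wins 37–0.
  Dover vs Elmhurst: Dover wins 29–8.
  Irvine vs Elmhurst: Elmhurst wins 30–7.
Copeland scores (wins − losses):
  Fairview: 1 − 2 = -1
  Dover: 3 − 0 = 3
  Irvine: 0 − 3 = -3
  Elmhurst: 2 − 1 = 1
Dover has the best Copeland score.

Dover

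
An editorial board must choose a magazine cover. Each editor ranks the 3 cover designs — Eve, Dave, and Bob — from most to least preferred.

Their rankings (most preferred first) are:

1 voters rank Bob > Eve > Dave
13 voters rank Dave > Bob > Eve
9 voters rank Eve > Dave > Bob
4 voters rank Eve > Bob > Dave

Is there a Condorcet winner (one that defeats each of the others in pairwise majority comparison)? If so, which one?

There is no Condorcet winner

Head-to-head results (27 voters total):
Eve vs Dave: Eve wins 14–13.
Eve vs Bob: Bob wins 14–13.
Dave vs Bob: Dave wins 22–5.
No candidate beats all others: Eve beats Dave beats Bob beats Eve, a majority cycle.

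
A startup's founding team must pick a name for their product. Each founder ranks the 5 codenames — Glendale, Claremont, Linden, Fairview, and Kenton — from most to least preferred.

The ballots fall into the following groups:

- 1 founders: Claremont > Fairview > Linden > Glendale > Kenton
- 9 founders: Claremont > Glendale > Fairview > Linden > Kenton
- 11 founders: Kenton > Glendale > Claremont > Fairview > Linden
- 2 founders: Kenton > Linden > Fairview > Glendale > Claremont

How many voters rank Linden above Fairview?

Ballots ranking Linden above Fairview: 2.
Ballots ranking Fairview above Linden: 1+9+11 = 21.
So 2 of 23 voters prefer Linden to Fairview.

2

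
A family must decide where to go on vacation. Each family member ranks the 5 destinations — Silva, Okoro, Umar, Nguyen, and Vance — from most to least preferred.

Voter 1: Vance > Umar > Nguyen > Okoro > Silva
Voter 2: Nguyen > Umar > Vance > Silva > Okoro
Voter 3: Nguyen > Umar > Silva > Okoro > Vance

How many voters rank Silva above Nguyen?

Ballots ranking Silva above Nguyen: 0.
Ballots ranking Nguyen above Silva: 3.
So 0 of 3 voters prefer Silva to Nguyen.

0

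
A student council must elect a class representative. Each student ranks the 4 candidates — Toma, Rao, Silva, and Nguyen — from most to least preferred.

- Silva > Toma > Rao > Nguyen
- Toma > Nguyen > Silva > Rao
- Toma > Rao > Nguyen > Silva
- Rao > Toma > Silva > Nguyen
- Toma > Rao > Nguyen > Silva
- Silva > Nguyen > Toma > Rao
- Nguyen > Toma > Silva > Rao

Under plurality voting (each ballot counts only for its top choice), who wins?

First-place vote totals:
  Toma: 3
  Rao: 1
  Silva: 2
  Nguyen: 1
Toma has the most first-place votes.

Toma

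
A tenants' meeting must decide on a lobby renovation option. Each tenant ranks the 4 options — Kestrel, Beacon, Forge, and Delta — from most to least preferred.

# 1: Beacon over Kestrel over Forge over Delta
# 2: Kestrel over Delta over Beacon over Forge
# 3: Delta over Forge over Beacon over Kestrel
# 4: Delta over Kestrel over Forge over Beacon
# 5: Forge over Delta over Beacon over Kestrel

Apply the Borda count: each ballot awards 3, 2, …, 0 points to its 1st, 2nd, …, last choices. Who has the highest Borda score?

Borda scores:
  Kestrel: 2 + 3 + 0 + 2 + 0 = 7
  Beacon: 3 + 1 + 1 + 0 + 1 = 6
  Forge: 1 + 0 + 2 + 1 + 3 = 7
  Delta: 0 + 2 + 3 + 3 + 2 = 10
Delta has the highest total.

Delta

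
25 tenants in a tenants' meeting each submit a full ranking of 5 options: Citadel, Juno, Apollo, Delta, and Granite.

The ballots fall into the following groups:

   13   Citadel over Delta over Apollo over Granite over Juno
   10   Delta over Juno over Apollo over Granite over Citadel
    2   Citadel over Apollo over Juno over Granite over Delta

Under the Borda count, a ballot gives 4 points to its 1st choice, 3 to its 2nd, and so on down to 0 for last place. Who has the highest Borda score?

Borda scores:
  Citadel: 13·4 + 10·0 + 2·4 = 60
  Juno: 13·0 + 10·3 + 2·2 = 34
  Apollo: 13·2 + 10·2 + 2·3 = 52
  Delta: 13·3 + 10·4 + 2·0 = 79
  Granite: 13·1 + 10·1 + 2·1 = 25
Delta has the highest total.

Delta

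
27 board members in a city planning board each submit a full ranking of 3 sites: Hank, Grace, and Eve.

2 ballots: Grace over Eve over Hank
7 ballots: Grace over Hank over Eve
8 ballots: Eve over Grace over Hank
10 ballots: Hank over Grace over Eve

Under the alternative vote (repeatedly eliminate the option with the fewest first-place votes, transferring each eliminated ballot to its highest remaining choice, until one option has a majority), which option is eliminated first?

Eve

Round 1: Hank 10, Grace 9, Eve 8. Eve has the fewest and is eliminated.
Round 2: Grace 17, Hank 10. Grace has a majority.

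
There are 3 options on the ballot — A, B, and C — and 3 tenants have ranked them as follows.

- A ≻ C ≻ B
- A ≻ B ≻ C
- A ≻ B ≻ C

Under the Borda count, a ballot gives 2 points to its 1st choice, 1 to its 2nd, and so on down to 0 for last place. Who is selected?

A

Borda scores:
  A: 2 + 2 + 2 = 6
  B: 0 + 1 + 1 = 2
  C: 1 + 0 + 0 = 1
A has the highest total.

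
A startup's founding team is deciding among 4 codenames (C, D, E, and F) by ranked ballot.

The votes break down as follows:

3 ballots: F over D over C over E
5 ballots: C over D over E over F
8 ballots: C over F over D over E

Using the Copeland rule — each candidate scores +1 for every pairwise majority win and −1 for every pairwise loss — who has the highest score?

C

Pairwise results:
  C vs D: C wins 13–3.
  C vs E: C wins 16–0.
  C vs F: C wins 13–3.
  D vs E: D wins 16–0.
  D vs F: F wins 11–5.
  E vs F: F wins 11–5.
Copeland scores (wins − losses):
  C: 3 − 0 = 3
  D: 1 − 2 = -1
  E: 0 − 3 = -3
  F: 2 − 1 = 1
C has the best Copeland score.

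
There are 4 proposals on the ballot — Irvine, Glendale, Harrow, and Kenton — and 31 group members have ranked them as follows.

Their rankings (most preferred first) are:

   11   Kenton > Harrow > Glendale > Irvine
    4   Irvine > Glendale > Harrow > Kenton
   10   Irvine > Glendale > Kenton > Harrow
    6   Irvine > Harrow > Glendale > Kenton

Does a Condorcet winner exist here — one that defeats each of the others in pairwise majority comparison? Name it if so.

Irvine

Head-to-head results (31 voters total):
Irvine vs Glendale: Irvine wins 20–11.
Irvine vs Harrow: Irvine wins 20–11.
Irvine vs Kenton: Irvine wins 20–11.
Glendale vs Harrow: Harrow wins 17–14.
Glendale vs Kenton: Glendale wins 20–11.
Harrow vs Kenton: Kenton wins 21–10.
Irvine beats each rival — Glendale (20–11), Harrow (20–11), Kenton (20–11) — so Irvine is the Condorcet winner.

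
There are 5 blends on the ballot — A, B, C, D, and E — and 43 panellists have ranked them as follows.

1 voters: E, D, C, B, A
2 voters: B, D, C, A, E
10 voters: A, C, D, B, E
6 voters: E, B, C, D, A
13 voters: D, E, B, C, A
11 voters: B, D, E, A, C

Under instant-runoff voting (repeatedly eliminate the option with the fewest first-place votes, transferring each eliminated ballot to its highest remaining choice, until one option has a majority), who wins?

D

Round 1: B 13, D 13, A 10, E 7, C 0. C has the fewest and is eliminated.
Round 2: B 13, D 13, A 10, E 7. E has the fewest and is eliminated.
Round 3: B 19, D 14, A 10. A has the fewest and is eliminated.
Round 4: D 24, B 19. D has a majority.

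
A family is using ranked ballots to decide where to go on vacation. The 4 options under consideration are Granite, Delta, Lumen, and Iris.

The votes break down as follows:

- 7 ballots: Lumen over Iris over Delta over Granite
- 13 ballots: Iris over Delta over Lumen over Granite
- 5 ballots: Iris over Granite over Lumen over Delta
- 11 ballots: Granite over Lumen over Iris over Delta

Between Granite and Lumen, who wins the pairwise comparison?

Ballots ranking Granite above Lumen: 5+11 = 16.
Ballots ranking Lumen above Granite: 7+13 = 20.
Lumen wins the head-to-head, 20–16.

Lumen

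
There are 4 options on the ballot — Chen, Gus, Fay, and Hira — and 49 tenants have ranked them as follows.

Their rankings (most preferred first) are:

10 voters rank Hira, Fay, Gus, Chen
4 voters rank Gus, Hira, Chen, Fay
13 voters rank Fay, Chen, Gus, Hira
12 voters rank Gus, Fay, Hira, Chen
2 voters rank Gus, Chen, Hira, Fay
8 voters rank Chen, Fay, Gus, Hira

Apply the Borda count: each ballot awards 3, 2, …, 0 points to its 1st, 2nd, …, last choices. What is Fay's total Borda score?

Borda scores:
  Chen: 10·0 + 4·1 + 13·2 + 12·0 + 2·2 + 8·3 = 58
  Gus: 10·1 + 4·3 + 13·1 + 12·3 + 2·3 + 8·1 = 85
  Fay: 10·2 + 4·0 + 13·3 + 12·2 + 2·0 + 8·2 = 99
  Hira: 10·3 + 4·2 + 13·0 + 12·1 + 2·1 + 8·0 = 52

99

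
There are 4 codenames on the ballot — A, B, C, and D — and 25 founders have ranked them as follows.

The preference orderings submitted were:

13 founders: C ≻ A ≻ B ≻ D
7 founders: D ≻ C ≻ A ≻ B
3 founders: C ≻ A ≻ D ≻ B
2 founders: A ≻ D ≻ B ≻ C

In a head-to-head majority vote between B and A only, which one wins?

A

Ballots ranking B above A: 0.
Ballots ranking A above B: 13+7+3+2 = 25.
A wins the head-to-head, 25–0.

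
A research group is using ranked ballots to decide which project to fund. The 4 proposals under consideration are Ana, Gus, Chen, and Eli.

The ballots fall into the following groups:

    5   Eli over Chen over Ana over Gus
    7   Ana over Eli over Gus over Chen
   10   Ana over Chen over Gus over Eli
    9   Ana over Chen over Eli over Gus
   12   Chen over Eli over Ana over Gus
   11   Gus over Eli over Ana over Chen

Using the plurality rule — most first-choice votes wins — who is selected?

First-place vote totals:
  Ana: 26
  Gus: 11
  Chen: 12
  Eli: 5
Ana has the most first-place votes.

Ana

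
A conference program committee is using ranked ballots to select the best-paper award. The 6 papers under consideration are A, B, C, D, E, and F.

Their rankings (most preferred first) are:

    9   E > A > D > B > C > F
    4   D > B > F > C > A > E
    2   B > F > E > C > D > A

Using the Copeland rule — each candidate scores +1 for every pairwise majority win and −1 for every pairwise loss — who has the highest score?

Pairwise results:
  A vs B: A wins 9–6.
  A vs C: A wins 9–6.
  A vs D: A wins 9–6.
  A vs E: E wins 11–4.
  A vs F: A wins 9–6.
  B vs C: B wins 15–0.
  B vs D: D wins 13–2.
  B vs E: E wins 9–6.
  B vs F: B wins 15–0.
  C vs D: D wins 13–2.
  C vs E: E wins 11–4.
  C vs F: C wins 9–6.
  D vs E: E wins 11–4.
  D vs F: D wins 13–2.
  E vs F: E wins 9–6.
Copeland scores (wins − losses):
  A: 4 − 1 = 3
  B: 2 − 3 = -1
  C: 1 − 4 = -3
  D: 3 − 2 = 1
  E: 5 − 0 = 5
  F: 0 − 5 = -5
E has the best Copeland score.

E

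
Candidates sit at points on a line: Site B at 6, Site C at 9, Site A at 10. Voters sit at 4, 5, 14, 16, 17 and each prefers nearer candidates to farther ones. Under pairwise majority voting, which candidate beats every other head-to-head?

With single-peaked preferences on a line, the Condorcet winner is the candidate closest to the median voter.
The median voter (position 14) is closest to Site A at 10.
Check: Site A vs Site C — voters closer to Site A: 3 of 5.

Site A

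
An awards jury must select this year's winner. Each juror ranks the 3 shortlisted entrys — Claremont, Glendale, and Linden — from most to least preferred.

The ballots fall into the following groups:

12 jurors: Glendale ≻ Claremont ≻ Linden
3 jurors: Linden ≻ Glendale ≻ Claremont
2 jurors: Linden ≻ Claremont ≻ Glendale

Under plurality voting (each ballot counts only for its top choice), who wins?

Glendale

First-place vote totals:
  Claremont: 0
  Glendale: 12
  Linden: 5
Glendale has the most first-place votes.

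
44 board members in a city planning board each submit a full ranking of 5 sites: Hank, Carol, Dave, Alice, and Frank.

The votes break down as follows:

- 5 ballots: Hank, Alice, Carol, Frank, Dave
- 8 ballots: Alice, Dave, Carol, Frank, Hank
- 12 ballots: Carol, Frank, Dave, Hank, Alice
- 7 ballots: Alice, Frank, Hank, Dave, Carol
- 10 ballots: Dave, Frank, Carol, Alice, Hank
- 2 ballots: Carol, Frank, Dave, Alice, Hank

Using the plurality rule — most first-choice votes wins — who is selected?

Alice

First-place vote totals:
  Hank: 5
  Carol: 14
  Dave: 10
  Alice: 15
  Frank: 0
Alice has the most first-place votes.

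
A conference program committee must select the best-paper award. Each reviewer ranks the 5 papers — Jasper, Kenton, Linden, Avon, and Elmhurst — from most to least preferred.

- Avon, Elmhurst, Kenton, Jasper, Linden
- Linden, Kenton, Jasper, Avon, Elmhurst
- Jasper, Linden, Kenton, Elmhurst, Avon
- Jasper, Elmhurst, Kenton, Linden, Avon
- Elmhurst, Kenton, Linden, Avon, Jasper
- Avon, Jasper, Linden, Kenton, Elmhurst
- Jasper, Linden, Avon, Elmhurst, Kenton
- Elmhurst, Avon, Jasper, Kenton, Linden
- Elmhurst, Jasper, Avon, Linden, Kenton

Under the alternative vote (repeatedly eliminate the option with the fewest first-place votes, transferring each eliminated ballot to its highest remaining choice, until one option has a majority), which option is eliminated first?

Round 1: Jasper 3, Elmhurst 3, Avon 2, Linden 1, Kenton 0. Kenton has the fewest and is eliminated.
Round 2: Jasper 3, Elmhurst 3, Avon 2, Linden 1. Linden has the fewest and is eliminated.
Round 3: Jasper 4, Elmhurst 3, Avon 2. Avon has the fewest and is eliminated.
Round 4: Jasper 5, Elmhurst 4. Jasper has a majority.

Kenton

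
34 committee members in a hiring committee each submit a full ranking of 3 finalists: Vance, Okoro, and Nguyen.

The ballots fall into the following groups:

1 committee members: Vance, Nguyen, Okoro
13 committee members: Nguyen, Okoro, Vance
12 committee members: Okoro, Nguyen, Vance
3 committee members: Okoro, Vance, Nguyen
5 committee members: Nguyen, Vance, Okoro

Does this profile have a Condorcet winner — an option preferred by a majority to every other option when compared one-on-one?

Yes

Head-to-head results (34 voters total):
Vance vs Okoro: Okoro wins 28–6.
Vance vs Nguyen: Nguyen wins 30–4.
Okoro vs Nguyen: Nguyen wins 19–15.
Nguyen beats each rival — Vance (30–4), Okoro (19–15) — so Nguyen is the Condorcet winner.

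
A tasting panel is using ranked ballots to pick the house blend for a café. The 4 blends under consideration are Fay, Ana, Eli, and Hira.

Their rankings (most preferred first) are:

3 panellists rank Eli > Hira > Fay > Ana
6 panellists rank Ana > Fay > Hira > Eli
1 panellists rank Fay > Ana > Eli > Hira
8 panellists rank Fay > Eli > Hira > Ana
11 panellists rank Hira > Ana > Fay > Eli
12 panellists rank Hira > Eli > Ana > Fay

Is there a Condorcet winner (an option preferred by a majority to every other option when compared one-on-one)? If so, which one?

Head-to-head results (41 voters total):
Fay vs Ana: Ana wins 29–12.
Fay vs Eli: Fay wins 26–15.
Fay vs Hira: Hira wins 26–15.
Ana vs Eli: Eli wins 23–18.
Ana vs Hira: Hira wins 34–7.
Eli vs Hira: Hira wins 29–12.
Hira beats each rival — Fay (26–15), Ana (34–7), Eli (29–12) — so Hira is the Condorcet winner.

Hira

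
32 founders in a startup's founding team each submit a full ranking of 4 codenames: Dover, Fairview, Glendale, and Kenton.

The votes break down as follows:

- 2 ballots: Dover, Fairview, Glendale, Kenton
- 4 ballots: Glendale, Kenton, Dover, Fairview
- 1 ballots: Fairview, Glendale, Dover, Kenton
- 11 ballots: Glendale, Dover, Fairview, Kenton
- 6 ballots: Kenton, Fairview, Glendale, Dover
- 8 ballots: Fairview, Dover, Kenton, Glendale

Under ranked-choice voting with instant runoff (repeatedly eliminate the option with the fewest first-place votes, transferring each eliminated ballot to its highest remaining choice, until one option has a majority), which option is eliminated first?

Dover

Round 1: Glendale 15, Fairview 9, Kenton 6, Dover 2. Dover has the fewest and is eliminated.
Round 2: Glendale 15, Fairview 11, Kenton 6. Kenton has the fewest and is eliminated.
Round 3: Fairview 17, Glendale 15. Fairview has a majority.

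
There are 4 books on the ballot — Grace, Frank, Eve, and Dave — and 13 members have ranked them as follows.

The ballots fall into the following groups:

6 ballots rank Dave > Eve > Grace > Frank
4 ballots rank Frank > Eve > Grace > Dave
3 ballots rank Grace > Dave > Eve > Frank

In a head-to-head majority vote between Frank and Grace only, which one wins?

Ballots ranking Frank above Grace: 4.
Ballots ranking Grace above Frank: 6+3 = 9.
Grace wins the head-to-head, 9–4.

Grace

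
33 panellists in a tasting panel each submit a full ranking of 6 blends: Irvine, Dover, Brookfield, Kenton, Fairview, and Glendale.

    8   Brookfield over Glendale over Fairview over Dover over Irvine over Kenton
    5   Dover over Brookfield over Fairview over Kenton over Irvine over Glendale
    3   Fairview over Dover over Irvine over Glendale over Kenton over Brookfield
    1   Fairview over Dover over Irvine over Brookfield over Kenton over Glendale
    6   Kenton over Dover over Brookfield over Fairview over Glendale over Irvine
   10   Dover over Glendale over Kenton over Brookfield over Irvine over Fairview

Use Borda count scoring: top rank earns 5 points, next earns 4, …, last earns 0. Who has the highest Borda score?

Dover

Borda scores:
  Irvine: 8·1 + 5·1 + 3·3 + 3 + 6·0 + 10·1 = 35
  Dover: 8·2 + 5·5 + 3·4 + 4 + 6·4 + 10·5 = 131
  Brookfield: 8·5 + 5·4 + 3·0 + 2 + 6·3 + 10·2 = 100
  Kenton: 8·0 + 5·2 + 3·1 + 1 + 6·5 + 10·3 = 74
  Fairview: 8·3 + 5·3 + 3·5 + 5 + 6·2 + 10·0 = 71
  Glendale: 8·4 + 5·0 + 3·2 + 0 + 6·1 + 10·4 = 84
Dover has the highest total.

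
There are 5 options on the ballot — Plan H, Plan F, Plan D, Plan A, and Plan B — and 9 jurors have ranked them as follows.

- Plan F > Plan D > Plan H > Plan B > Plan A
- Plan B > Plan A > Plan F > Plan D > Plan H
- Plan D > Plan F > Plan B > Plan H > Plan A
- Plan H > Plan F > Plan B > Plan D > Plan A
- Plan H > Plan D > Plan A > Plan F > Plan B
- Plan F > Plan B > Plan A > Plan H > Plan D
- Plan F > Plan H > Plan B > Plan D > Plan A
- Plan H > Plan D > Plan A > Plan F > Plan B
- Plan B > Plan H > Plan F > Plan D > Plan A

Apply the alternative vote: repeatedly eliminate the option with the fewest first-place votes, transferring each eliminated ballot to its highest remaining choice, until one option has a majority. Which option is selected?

Round 1: Plan H 3, Plan F 3, Plan B 2, Plan D 1, Plan A 0. Plan A has the fewest and is eliminated.
Round 2: Plan H 3, Plan F 3, Plan B 2, Plan D 1. Plan D has the fewest and is eliminated.
Round 3: Plan F 4, Plan H 3, Plan B 2. Plan B has the fewest and is eliminated.
Round 4: Plan F 5, Plan H 4. Plan F has a majority.

Plan F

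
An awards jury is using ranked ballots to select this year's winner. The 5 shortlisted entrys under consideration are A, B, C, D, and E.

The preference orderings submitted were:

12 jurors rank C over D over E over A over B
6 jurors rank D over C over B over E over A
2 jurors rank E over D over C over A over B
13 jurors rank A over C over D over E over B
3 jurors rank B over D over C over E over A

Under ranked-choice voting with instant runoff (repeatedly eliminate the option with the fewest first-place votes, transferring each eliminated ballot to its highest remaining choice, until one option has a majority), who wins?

C

Round 1: A 13, C 12, D 6, B 3, E 2. E has the fewest and is eliminated.
Round 2: A 13, C 12, D 8, B 3. B has the fewest and is eliminated.
Round 3: A 13, C 12, D 11. D has the fewest and is eliminated.
Round 4: C 23, A 13. C has a majority.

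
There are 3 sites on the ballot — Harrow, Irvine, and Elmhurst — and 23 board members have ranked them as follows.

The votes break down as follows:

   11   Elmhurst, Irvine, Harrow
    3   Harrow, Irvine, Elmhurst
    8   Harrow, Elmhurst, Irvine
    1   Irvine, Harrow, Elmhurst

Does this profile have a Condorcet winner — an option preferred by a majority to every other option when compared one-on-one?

Head-to-head results (23 voters total):
Harrow vs Irvine: Irvine wins 12–11.
Harrow vs Elmhurst: Harrow wins 12–11.
Irvine vs Elmhurst: Elmhurst wins 19–4.
No candidate beats all others: Harrow beats Elmhurst beats Irvine beats Harrow, a majority cycle.

No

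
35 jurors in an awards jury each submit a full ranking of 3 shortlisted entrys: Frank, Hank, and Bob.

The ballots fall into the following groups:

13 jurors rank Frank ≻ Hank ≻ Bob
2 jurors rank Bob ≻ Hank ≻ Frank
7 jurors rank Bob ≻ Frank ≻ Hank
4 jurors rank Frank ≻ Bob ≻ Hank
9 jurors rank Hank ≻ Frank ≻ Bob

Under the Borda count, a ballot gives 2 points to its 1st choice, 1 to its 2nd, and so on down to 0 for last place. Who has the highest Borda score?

Frank

Borda scores:
  Frank: 13·2 + 2·0 + 7·1 + 4·2 + 9·1 = 50
  Hank: 13·1 + 2·1 + 7·0 + 4·0 + 9·2 = 33
  Bob: 13·0 + 2·2 + 7·2 + 4·1 + 9·0 = 22
Frank has the highest total.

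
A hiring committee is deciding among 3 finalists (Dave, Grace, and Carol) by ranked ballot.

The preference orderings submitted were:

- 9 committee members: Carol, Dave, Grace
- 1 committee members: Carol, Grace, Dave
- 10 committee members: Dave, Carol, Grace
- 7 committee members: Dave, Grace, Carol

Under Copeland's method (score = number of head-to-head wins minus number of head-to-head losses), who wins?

Pairwise results:
  Dave vs Grace: Dave wins 26–1.
  Dave vs Carol: Dave wins 17–10.
  Grace vs Carol: Carol wins 20–7.
Copeland scores (wins − losses):
  Dave: 2 − 0 = 2
  Grace: 0 − 2 = -2
  Carol: 1 − 1 = 0
Dave has the best Copeland score.

Dave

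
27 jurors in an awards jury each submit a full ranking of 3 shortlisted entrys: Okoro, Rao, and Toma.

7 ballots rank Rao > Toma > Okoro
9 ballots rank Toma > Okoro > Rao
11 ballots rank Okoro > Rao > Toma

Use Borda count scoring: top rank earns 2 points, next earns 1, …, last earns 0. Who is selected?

Okoro

Borda scores:
  Okoro: 7·0 + 9·1 + 11·2 = 31
  Rao: 7·2 + 9·0 + 11·1 = 25
  Toma: 7·1 + 9·2 + 11·0 = 25
Okoro has the highest total.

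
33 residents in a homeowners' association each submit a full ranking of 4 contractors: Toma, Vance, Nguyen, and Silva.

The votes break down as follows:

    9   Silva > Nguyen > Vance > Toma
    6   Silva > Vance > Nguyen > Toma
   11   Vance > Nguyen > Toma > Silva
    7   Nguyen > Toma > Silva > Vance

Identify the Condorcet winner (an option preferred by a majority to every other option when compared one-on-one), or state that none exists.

Head-to-head results (33 voters total):
Toma vs Vance: Vance wins 26–7.
Toma vs Nguyen: Nguyen wins 33–0.
Toma vs Silva: Toma wins 18–15.
Vance vs Nguyen: Vance wins 17–16.
Vance vs Silva: Silva wins 22–11.
Nguyen vs Silva: Nguyen wins 18–15.
No candidate beats all others: Toma beats Silva beats Vance beats Toma, a majority cycle.

No Condorcet winner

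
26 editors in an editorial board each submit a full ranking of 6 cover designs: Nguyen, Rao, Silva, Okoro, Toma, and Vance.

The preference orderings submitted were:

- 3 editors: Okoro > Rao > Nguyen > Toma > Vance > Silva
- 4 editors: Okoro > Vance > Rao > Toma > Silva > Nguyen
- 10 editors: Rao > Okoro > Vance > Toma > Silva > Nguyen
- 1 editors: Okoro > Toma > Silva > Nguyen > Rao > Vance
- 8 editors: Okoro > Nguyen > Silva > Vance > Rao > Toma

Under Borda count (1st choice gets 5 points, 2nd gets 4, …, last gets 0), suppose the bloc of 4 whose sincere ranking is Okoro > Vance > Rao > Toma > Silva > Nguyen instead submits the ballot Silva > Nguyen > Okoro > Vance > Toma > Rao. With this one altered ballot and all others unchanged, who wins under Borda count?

Okoro

Borda totals with the altered ballot: Nguyen 59, Rao 71, Silva 57, Okoro 112, Toma 34, Vance 57.
The winner is unchanged: still Okoro.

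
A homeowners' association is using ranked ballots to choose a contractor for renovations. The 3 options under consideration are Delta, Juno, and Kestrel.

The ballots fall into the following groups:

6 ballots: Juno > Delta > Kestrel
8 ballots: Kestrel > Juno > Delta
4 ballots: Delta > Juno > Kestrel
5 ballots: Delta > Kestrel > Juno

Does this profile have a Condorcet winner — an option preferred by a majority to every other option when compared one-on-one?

Head-to-head results (23 voters total):
Delta vs Juno: Juno wins 14–9.
Delta vs Kestrel: Delta wins 15–8.
Juno vs Kestrel: Kestrel wins 13–10.
No candidate beats all others: Delta beats Kestrel beats Juno beats Delta, a majority cycle.

No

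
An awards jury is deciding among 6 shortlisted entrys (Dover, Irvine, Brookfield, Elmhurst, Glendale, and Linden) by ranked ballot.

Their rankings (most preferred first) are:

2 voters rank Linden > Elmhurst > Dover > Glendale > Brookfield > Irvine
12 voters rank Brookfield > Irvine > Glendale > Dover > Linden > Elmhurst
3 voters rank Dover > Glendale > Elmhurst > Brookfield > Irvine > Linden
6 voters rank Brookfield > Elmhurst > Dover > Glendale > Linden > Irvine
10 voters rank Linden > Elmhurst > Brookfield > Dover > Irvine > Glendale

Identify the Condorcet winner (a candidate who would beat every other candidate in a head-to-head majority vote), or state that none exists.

Head-to-head results (33 voters total):
Dover vs Irvine: Dover wins 21–12.
Dover vs Brookfield: Brookfield wins 28–5.
Dover vs Elmhurst: Elmhurst wins 18–15.
Dover vs Glendale: Dover wins 21–12.
Dover vs Linden: Dover wins 21–12.
Irvine vs Brookfield: Brookfield wins 33–0.
Irvine vs Elmhurst: Elmhurst wins 21–12.
Irvine vs Glendale: Irvine wins 22–11.
Irvine vs Linden: Linden wins 18–15.
Brookfield vs Elmhurst: Brookfield wins 18–15.
Brookfield vs Glendale: Brookfield wins 28–5.
Brookfield vs Linden: Brookfield wins 21–12.
Elmhurst vs Glendale: Elmhurst wins 18–15.
Elmhurst vs Linden: Linden wins 24–9.
Glendale vs Linden: Glendale wins 21–12.
Brookfield beats each rival — Dover (28–5), Irvine (33–0), Elmhurst (18–15), Glendale (28–5), Linden (21–12) — so Brookfield is the Condorcet winner.

Brookfield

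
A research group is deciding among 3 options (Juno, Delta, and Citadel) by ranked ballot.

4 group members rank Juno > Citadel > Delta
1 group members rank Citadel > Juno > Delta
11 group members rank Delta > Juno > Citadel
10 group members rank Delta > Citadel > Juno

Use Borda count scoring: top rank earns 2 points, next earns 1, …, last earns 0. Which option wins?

Borda scores:
  Juno: 4·2 + 1 + 11·1 + 10·0 = 20
  Delta: 4·0 + 0 + 11·2 + 10·2 = 42
  Citadel: 4·1 + 2 + 11·0 + 10·1 = 16
Delta has the highest total.

Delta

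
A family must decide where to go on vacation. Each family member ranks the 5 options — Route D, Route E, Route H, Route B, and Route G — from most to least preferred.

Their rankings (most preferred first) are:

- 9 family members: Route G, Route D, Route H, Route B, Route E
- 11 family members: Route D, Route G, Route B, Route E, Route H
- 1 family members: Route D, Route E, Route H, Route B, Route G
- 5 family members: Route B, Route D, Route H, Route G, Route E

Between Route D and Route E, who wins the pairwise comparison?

Ballots ranking Route D above Route E: 9+11+1+5 = 26.
Ballots ranking Route E above Route D: 0.
Route D wins the head-to-head, 26–0.

Route D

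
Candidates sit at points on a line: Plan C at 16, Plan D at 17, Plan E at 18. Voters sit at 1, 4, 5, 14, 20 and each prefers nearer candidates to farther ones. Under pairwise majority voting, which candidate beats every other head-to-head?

Plan C

With single-peaked preferences on a line, the Condorcet winner is the candidate closest to the median voter.
The median voter (position 5) is closest to Plan C at 16.
Check: Plan C vs Plan E — voters closer to Plan C: 4 of 5.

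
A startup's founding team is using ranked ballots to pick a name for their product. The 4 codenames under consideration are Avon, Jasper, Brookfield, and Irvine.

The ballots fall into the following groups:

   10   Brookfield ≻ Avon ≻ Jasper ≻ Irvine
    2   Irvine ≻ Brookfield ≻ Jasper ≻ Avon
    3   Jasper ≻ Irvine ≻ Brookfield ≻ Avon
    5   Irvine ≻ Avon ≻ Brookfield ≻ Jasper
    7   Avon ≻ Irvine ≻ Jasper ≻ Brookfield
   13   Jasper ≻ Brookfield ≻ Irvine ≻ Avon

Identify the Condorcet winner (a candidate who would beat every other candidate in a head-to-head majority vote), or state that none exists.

Head-to-head results (40 voters total):
Avon vs Jasper: Avon wins 22–18.
Avon vs Brookfield: Brookfield wins 28–12.
Avon vs Irvine: Irvine wins 23–17.
Jasper vs Brookfield: Jasper wins 23–17.
Jasper vs Irvine: Jasper wins 26–14.
Brookfield vs Irvine: Brookfield wins 23–17.
No candidate beats all others: Avon beats Jasper beats Brookfield beats Avon, a majority cycle.

No Condorcet winner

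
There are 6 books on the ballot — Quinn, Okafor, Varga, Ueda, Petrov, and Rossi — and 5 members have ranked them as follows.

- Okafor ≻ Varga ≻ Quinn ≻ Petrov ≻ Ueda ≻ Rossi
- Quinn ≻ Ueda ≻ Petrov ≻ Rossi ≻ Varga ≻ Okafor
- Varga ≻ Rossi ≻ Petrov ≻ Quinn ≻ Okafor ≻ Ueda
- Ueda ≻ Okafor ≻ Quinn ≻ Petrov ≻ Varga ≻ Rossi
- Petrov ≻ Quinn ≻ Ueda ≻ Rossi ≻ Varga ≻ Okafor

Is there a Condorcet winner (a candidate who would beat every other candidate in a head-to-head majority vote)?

Head-to-head results (5 voters total):
Quinn vs Okafor: Quinn wins 3–2.
Quinn vs Varga: Quinn wins 3–2.
Quinn vs Ueda: Quinn wins 4–1.
Quinn vs Petrov: Quinn wins 3–2.
Quinn vs Rossi: Quinn wins 4–1.
Okafor vs Varga: Varga wins 3–2.
Okafor vs Ueda: Ueda wins 3–2.
Okafor vs Petrov: Petrov wins 3–2.
Okafor vs Rossi: Rossi wins 3–2.
Varga vs Ueda: Ueda wins 3–2.
Varga vs Petrov: Petrov wins 3–2.
Varga vs Rossi: Varga wins 3–2.
Ueda vs Petrov: Petrov wins 3–2.
Ueda vs Rossi: Ueda wins 4–1.
Petrov vs Rossi: Petrov wins 4–1.
Quinn beats each rival — Okafor (3–2), Varga (3–2), Ueda (4–1), Petrov (3–2), Rossi (4–1) — so Quinn is the Condorcet winner.

Yes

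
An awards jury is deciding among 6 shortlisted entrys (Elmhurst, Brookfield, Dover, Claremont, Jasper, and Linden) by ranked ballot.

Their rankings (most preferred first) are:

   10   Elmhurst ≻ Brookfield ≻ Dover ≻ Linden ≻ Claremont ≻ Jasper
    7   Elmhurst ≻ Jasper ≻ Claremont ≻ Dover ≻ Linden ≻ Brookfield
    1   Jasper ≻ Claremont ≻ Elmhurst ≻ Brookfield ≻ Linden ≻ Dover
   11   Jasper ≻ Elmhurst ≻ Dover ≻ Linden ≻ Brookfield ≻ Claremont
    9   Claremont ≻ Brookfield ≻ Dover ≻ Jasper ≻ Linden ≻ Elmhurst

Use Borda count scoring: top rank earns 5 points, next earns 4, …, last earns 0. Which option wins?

Elmhurst

Borda scores:
  Elmhurst: 10·5 + 7·5 + 3 + 11·4 + 9·0 = 132
  Brookfield: 10·4 + 7·0 + 2 + 11·1 + 9·4 = 89
  Dover: 10·3 + 7·2 + 0 + 11·3 + 9·3 = 104
  Claremont: 10·1 + 7·3 + 4 + 11·0 + 9·5 = 80
  Jasper: 10·0 + 7·4 + 5 + 11·5 + 9·2 = 106
  Linden: 10·2 + 7·1 + 1 + 11·2 + 9·1 = 59
Elmhurst has the highest total.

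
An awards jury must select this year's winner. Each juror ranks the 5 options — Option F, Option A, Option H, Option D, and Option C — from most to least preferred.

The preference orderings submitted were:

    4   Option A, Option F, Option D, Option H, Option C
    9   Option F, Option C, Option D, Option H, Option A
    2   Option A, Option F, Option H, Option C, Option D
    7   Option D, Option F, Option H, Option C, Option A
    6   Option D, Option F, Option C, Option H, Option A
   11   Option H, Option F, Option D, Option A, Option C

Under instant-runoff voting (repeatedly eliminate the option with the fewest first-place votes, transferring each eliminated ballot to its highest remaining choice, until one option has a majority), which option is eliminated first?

Round 1: Option D 13, Option H 11, Option F 9, Option A 6, Option C 0. Option C has the fewest and is eliminated.
Round 2: Option D 13, Option H 11, Option F 9, Option A 6. Option A has the fewest and is eliminated.
Round 3: Option F 15, Option D 13, Option H 11. Option H has the fewest and is eliminated.
Round 4: Option F 26, Option D 13. Option F has a majority.

Option C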